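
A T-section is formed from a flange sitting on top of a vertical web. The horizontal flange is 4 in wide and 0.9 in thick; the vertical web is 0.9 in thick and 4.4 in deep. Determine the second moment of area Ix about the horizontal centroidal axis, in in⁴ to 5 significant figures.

Ix ≈ 19.874 in⁴

Decompose the section into non-overlapping parts with the origin at the bottom-left of its bounding rectangle.
Flange: 4 × 0.9, A = 3.6 in², y = 4.85 in, Ī = 0.243 in⁴.
Web: 0.9 × 4.4, A = 3.96 in², y = 2.2 in, Ī = 6.3888 in⁴.
Centroid: ȳ = ΣA·y / ΣA = 3.461905 in.
Transfer each piece to the horizontal centroidal axis using Ī + A·d² with d = y − 3.461905:
  flange: d = 1.388095 in → contributes +7.17951 in⁴
  web: d = -1.261905 in → contributes +12.69472 in⁴
Total I = 19.87423 in⁴.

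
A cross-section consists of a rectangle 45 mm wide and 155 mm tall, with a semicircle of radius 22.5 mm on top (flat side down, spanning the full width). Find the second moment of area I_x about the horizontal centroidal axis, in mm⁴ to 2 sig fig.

I_x ≈ 1.9 × 10⁷ mm⁴

Decompose the section into non-overlapping parts with the origin at the bottom-left of its bounding rectangle.
Rectangular body: 45 × 155, A = 6 975 mm², y = 77.5 mm, Ī = 13 964 531 mm⁴.
Semicircular cap: semicircle r = 22.5, A = 795.2 mm², y = 164.5 mm, Ī = 28 130 mm⁴.
Centroid: ȳ = ΣA·y / ΣA = 86.41 mm.
Transfer each piece to the horizontal centroidal axis using Ī + A·d² with d = y − 86.41:
  rectangular body: d = -8.909 mm → contributes +14 518 109 mm⁴
  semicircular cap: d = 78.14 mm → contributes +4 883 672 mm⁴
Total I = 19 401 780 mm⁴.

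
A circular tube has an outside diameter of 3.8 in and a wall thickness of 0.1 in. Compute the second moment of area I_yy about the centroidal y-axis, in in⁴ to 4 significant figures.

I_yy ≈ 1.991 in⁴

Treat the section as a set of non-overlapping primitives; coordinates are from the bounding-box lower-left.
Outer circle: ⌀3.8, A = 11.3411 in², x = 1.9 in, Ī = 10.2354 in⁴.
Bore (subtracted): ⌀3.6, A = 10.1788 in², x = 1.9 in, Ī = 8.2448 in⁴.
By symmetry the centroid is at mid-width, x̄ = 1.9 in.
All pieces are centred on the centroidal y-axis, so I = ΣĪ (holes subtracted) = 1.99059 in⁴.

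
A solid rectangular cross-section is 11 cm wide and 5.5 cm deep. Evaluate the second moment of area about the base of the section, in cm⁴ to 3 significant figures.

The section: 11 × 5.5, A = 60.5 cm², y = 2.75 cm, Ī = 152.51 cm⁴.
Transfer it to the bottom edge using Ī + A·d² with d = y − 0:
  the section: d = 2.75 cm → contributes +610.04 cm⁴
Total I = 610.04 cm⁴.

I_base ≈ 610 cm⁴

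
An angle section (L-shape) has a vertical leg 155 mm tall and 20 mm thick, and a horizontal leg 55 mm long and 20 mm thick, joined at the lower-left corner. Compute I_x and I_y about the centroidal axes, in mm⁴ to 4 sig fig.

I_x ≈ 8.832 × 10⁶ mm⁴, I_y ≈ 6.067 × 10⁵ mm⁴

Treat the section as a set of non-overlapping primitives; coordinates are from the bounding-box lower-left.
Vertical leg: 20 × 155, A = 3 100 mm², y = 77.5 mm, Ī = 6 206 458 mm⁴.
Horizontal leg (remainder): 35 × 20, A = 700 mm², y = 10 mm, Ī = 23333.3 mm⁴.
Centroid: ȳ = ΣA·y / ΣA = 65.0658 mm.
Transfer each piece to the centroidal x-axis using Ī + A·d² with d = y − 65.0658:
  vertical leg: d = 12.4342 mm → contributes +6 685 748 mm⁴
  horizontal leg (remainder): d = -55.0658 mm → contributes +2 145 902 mm⁴
Total I = 8 831 650 mm⁴.
For the y-axis: x̄ = 15.0658 mm.
Repeating about the centroidal y-axis gives I_y = 606 650 mm⁴.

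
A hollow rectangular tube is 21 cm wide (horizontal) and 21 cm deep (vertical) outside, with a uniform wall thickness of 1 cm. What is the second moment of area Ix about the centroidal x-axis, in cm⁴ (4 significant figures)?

Ix ≈ 5347 cm⁴

Treat the section as a set of non-overlapping primitives; coordinates are from the bounding-box lower-left.
Outer rectangle: 21 × 21, A = 441 cm², y = 10.5 cm, Ī = 16206.8 cm⁴.
Inner void (subtracted): 19 × 19, A = 361 cm², y = 10.5 cm, Ī = 10860.1 cm⁴.
By symmetry the centroid is at mid-height, ȳ = 10.5 cm.
All pieces are centred on the centroidal x-axis, so I = ΣĪ (holes subtracted) = 5346.67 cm⁴.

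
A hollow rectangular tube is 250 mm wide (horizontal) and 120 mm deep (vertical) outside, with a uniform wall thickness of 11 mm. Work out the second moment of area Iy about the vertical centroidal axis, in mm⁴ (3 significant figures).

Break the section into simple shapes (no overlaps), measuring from the bottom-left corner of the bounding box.
Outer rectangle: 250 × 120, A = 30 000 mm², x = 125 mm, Ī = 156 250 000 mm⁴.
Inner void (subtracted): 228 × 98, A = 22 344 mm², x = 125 mm, Ī = 96 794 208 mm⁴.
By symmetry the centroid is at mid-width, x̄ = 125 mm.
All pieces are centred on the vertical centroidal axis, so I = ΣĪ (holes subtracted) = 59 455 792 mm⁴.

Iy ≈ 5.95 × 10⁷ mm⁴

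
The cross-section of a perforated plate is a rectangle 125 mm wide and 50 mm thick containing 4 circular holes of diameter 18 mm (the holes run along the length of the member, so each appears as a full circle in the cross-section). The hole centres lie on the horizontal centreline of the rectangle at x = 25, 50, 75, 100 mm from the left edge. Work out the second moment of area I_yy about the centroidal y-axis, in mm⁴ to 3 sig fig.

Treat the section as a set of non-overlapping primitives; coordinates are from the bounding-box lower-left.
Plate: 125 × 50, A = 6 250 mm², x = 62.5 mm, Ī = 8 138 021 mm⁴.
Hole 1 (subtracted): ⌀18, A = 254.47 mm², x = 25 mm, Ī = 5 153 mm⁴.
Hole 2 (subtracted): ⌀18, A = 254.47 mm², x = 50 mm, Ī = 5 153 mm⁴.
Hole 3 (subtracted): ⌀18, A = 254.47 mm², x = 75 mm, Ī = 5 153 mm⁴.
Hole 4 (subtracted): ⌀18, A = 254.47 mm², x = 100 mm, Ī = 5 153 mm⁴.
By symmetry the centroid is at mid-width, x̄ = 62.5 mm.
Transfer each piece to the centroidal y-axis using Ī + A·d² with d = x − 62.5:
  plate: d = 0 mm → contributes +8 138 021 mm⁴
  hole 1: d = -37.5 mm → contributes −363 000 mm⁴
  hole 2: d = -12.5 mm → contributes −44 914 mm⁴
  hole 3: d = 12.5 mm → contributes −44 914 mm⁴
  hole 4: d = 37.5 mm → contributes −363 000 mm⁴
Total I = 7 322 193 mm⁴.

I_yy ≈ 7.32 × 10⁶ mm⁴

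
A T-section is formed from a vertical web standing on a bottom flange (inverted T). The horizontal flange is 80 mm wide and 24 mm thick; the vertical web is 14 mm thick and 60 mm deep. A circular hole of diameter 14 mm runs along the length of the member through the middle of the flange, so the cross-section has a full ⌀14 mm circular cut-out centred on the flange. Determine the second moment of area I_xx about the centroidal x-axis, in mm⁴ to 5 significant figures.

I_xx ≈ 1.3464 × 10⁶ mm⁴

Break the section into simple shapes (no overlaps), measuring from the bottom-left corner of the bounding box.
Flange: 80 × 24, A = 1 920 mm², y = 12 mm, Ī = 92 160 mm⁴.
Web: 14 × 60, A = 840 mm², y = 54 mm, Ī = 252 000 mm⁴.
Hole (subtracted): ⌀14, A = 153.938 mm², y = 12 mm, Ī = 1885.741 mm⁴.
Centroid: ȳ = ΣA·y / ΣA = 25.53767 mm.
Transfer each piece to the centroidal x-axis using Ī + A·d² with d = y − 25.53767:
  flange: d = -13.53767 mm → contributes +444035.4 mm⁴
  web: d = 28.46233 mm → contributes +932487.7 mm⁴
  hole: d = -13.53767 mm → contributes −30097.73 mm⁴
Total I = 1 346 425 mm⁴.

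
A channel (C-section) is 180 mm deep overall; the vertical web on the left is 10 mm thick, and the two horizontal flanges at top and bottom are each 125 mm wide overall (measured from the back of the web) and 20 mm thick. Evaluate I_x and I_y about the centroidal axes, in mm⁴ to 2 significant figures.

I_x ≈ 3.4 × 10⁷ mm⁴, I_y ≈ 1.0 × 10⁷ mm⁴

Treat the section as a set of non-overlapping primitives; coordinates are from the bounding-box lower-left.
Web: 10 × 180, A = 1 800 mm², y = 90 mm, Ī = 4 860 000 mm⁴.
Top flange (beyond web): 115 × 20, A = 2 300 mm², y = 170 mm, Ī = 76 667 mm⁴.
Bottom flange (beyond web): 115 × 20, A = 2 300 mm², y = 10 mm, Ī = 76 667 mm⁴.
By symmetry the centroid is at mid-height, ȳ = 90 mm.
Transfer each piece to the centroidal x-axis using Ī + A·d² with d = y − 90:
  web: d = 0 mm → contributes +4 860 000 mm⁴
  top flange (beyond web): d = 80 mm → contributes +14 796 667 mm⁴
  bottom flange (beyond web): d = -80 mm → contributes +14 796 667 mm⁴
Total I = 34 453 333 mm⁴.
For the y-axis: x̄ = 49.92 mm.
Repeating about the centroidal y-axis gives I_y = 10 138 294 mm⁴.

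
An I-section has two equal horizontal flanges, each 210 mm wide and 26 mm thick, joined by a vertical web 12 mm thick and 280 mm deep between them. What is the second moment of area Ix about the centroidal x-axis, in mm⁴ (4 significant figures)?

Ix ≈ 2.782 × 10⁸ mm⁴

Decompose the section into non-overlapping parts with the origin at the bottom-left of its bounding rectangle.
Bottom flange: 210 × 26, A = 5 460 mm², y = 13 mm, Ī = 307 580 mm⁴.
Web: 12 × 280, A = 3 360 mm², y = 166 mm, Ī = 21 952 000 mm⁴.
Top flange: 210 × 26, A = 5 460 mm², y = 319 mm, Ī = 307 580 mm⁴.
By symmetry the centroid is at mid-height, ȳ = 166 mm.
Transfer each piece to the centroidal x-axis using Ī + A·d² with d = y − 166:
  bottom flange: d = -153 mm → contributes +128 120 720 mm⁴
  web: d = 0 mm → contributes +21 952 000 mm⁴
  top flange: d = 153 mm → contributes +128 120 720 mm⁴
Total I = 278 193 440 mm⁴.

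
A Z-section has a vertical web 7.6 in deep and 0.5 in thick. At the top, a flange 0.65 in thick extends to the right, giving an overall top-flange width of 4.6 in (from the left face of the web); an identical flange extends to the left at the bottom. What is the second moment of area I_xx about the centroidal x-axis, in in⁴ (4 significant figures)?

Treat the section as a set of non-overlapping primitives; coordinates are from the bounding-box lower-left.
Web: 0.5 × 7.6, A = 3.8 in², y = 3.8 in, Ī = 18.2907 in⁴.
Top flange (beyond web): 4.1 × 0.65, A = 2.665 in², y = 7.275 in, Ī = 0.0938302 in⁴.
Bottom flange (beyond web): 4.1 × 0.65, A = 2.665 in², y = 0.325 in, Ī = 0.0938302 in⁴.
Centroid: ȳ = ΣA·y / ΣA = 3.8 in.
Transfer each piece to the centroidal x-axis using Ī + A·d² with d = y − 3.8:
  web: d = 0 in → contributes +18.2907 in⁴
  top flange (beyond web): d = 3.475 in → contributes +32.2754 in⁴
  bottom flange (beyond web): d = -3.475 in → contributes +32.2754 in⁴
Total I = 82.8414 in⁴.

I_xx ≈ 82.84 in⁴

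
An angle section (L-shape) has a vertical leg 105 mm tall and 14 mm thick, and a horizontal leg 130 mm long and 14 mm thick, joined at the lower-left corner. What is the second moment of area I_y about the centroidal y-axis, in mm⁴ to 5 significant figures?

Treat the section as a set of non-overlapping primitives; coordinates are from the bounding-box lower-left.
Vertical leg: 14 × 105, A = 1 470 mm², x = 7 mm, Ī = 24 010 mm⁴.
Horizontal leg (remainder): 116 × 14, A = 1 624 mm², x = 72 mm, Ī = 1 821 045 mm⁴.
Centroid: x̄ = ΣA·x / ΣA = 41.11765 mm.
Transfer each piece to the centroidal y-axis using Ī + A·d² with d = x − 41.11765:
  vertical leg: d = -34.11765 mm → contributes +1 735 110 mm⁴
  horizontal leg (remainder): d = 30.88235 mm → contributes +3 369 886 mm⁴
Total I = 5 104 997 mm⁴.

I_y ≈ 5.1050 × 10⁶ mm⁴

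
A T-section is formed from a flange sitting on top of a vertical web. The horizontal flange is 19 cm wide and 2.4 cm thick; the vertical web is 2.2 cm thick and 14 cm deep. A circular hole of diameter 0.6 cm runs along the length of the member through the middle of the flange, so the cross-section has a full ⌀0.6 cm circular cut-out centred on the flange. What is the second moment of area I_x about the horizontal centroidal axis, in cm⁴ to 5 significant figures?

I_x ≈ 1757.9 cm⁴

Decompose the section into non-overlapping parts with the origin at the bottom-left of its bounding rectangle.
Flange: 19 × 2.4, A = 45.6 cm², y = 15.2 cm, Ī = 21.888 cm⁴.
Web: 2.2 × 14, A = 30.8 cm², y = 7 cm, Ī = 503.0667 cm⁴.
Hole (subtracted): ⌀0.6, A = 0.2827433 cm², y = 15.2 cm, Ī = 0.006361725 cm⁴.
Centroid: ȳ = ΣA·y / ΣA = 11.88196 cm.
Transfer each piece to the horizontal centroidal axis using Ī + A·d² with d = y − 11.88196:
  flange: d = 3.318039 cm → contributes +523.9158 cm⁴
  web: d = -4.881961 cm → contributes +1237.14 cm⁴
  hole: d = 3.318039 cm → contributes −3.119191 cm⁴
Total I = 1757.936 cm⁴.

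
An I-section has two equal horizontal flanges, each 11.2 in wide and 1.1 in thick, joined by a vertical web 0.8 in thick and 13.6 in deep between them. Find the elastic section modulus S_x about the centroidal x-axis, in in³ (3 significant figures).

Break the section into simple shapes (no overlaps), measuring from the bottom-left corner of the bounding box.
Bottom flange: 11.2 × 1.1, A = 12.32 in², y = 0.55 in, Ī = 1.2423 in⁴.
Web: 0.8 × 13.6, A = 10.88 in², y = 7.9 in, Ī = 167.7 in⁴.
Top flange: 11.2 × 1.1, A = 12.32 in², y = 15.25 in, Ī = 1.2423 in⁴.
By symmetry the centroid is at mid-height, ȳ = 7.9 in.
Transfer each piece to the centroidal x-axis using Ī + A·d² with d = y − 7.9:
  bottom flange: d = -7.35 in → contributes +666.8 in⁴
  web: d = 0 in → contributes +167.7 in⁴
  top flange: d = 7.35 in → contributes +666.8 in⁴
Total I = 1501.3 in⁴.
Extreme fibre distance c = 7.9 in; S = I/c = 190.04 in³.

S_x ≈ 190 in³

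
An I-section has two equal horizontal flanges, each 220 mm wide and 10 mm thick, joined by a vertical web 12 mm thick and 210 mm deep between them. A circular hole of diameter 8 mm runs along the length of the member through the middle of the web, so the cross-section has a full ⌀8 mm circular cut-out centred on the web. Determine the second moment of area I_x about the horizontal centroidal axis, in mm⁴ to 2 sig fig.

I_x ≈ 6.3 × 10⁷ mm⁴

Split into non-overlapping primitives; take the origin at the lower-left of the bounding box.
Bottom flange: 220 × 10, A = 2 200 mm², y = 5 mm, Ī = 18 333 mm⁴.
Web: 12 × 210, A = 2 520 mm², y = 115 mm, Ī = 9 261 000 mm⁴.
Top flange: 220 × 10, A = 2 200 mm², y = 225 mm, Ī = 18 333 mm⁴.
Hole (subtracted): ⌀8, A = 50.27 mm², y = 115 mm, Ī = 201.1 mm⁴.
By symmetry the centroid is at mid-height, ȳ = 115 mm.
Transfer each piece to the horizontal centroidal axis using Ī + A·d² with d = y − 115:
  bottom flange: d = -110 mm → contributes +26 638 333 mm⁴
  web: d = 0 mm → contributes +9 261 000 mm⁴
  top flange: d = 110 mm → contributes +26 638 333 mm⁴
  hole: d = 0 mm → contributes −201.1 mm⁴
Total I = 62 537 466 mm⁴.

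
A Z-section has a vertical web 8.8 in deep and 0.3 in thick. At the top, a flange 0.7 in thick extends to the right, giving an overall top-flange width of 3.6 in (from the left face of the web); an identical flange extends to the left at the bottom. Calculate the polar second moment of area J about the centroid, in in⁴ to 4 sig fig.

J ≈ 112.2 in⁴

Break the section into simple shapes (no overlaps), measuring from the bottom-left corner of the bounding box.
Web: 0.3 × 8.8, A = 2.64 in², y = 4.4 in, Ī = 17.0368 in⁴.
Top flange (beyond web): 3.3 × 0.7, A = 2.31 in², y = 8.45 in, Ī = 0.094325 in⁴.
Bottom flange (beyond web): 3.3 × 0.7, A = 2.31 in², y = 0.35 in, Ī = 0.094325 in⁴.
Centroid: ȳ = ΣA·y / ΣA = 4.4 in.
Transfer each piece to the centroidal x-axis using Ī + A·d² with d = y − 4.4:
  web: d = 0 in → contributes +17.0368 in⁴
  top flange (beyond web): d = 4.05 in → contributes +37.9841 in⁴
  bottom flange (beyond web): d = -4.05 in → contributes +37.9841 in⁴
Total I = 93.005 in⁴.
For the y-axis: x̄ = 3.45 in.
Repeating about the centroidal y-axis gives I_y = 19.1813 in⁴.
Polar second moment: J = I_x + I_y = 112.186 in⁴.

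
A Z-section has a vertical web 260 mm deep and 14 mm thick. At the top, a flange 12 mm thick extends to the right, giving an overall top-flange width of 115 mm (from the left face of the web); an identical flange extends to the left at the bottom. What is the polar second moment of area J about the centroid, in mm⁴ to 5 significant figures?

J ≈ 6.7940 × 10⁷ mm⁴

Split into non-overlapping primitives; take the origin at the lower-left of the bounding box.
Web: 14 × 260, A = 3 640 mm², y = 130 mm, Ī = 20 505 333 mm⁴.
Top flange (beyond web): 101 × 12, A = 1 212 mm², y = 254 mm, Ī = 14 544 mm⁴.
Bottom flange (beyond web): 101 × 12, A = 1 212 mm², y = 6 mm, Ī = 14 544 mm⁴.
Centroid: ȳ = ΣA·y / ΣA = 130 mm.
Transfer each piece to the centroidal x-axis using Ī + A·d² with d = y − 130:
  web: d = 0 mm → contributes +20 505 333 mm⁴
  top flange (beyond web): d = 124 mm → contributes +18 650 256 mm⁴
  bottom flange (beyond web): d = -124 mm → contributes +18 650 256 mm⁴
Total I = 57 805 845 mm⁴.
For the y-axis: x̄ = 108 mm.
Repeating about the centroidal y-axis gives I_y = 10 134 405 mm⁴.
Polar second moment: J = I_x + I_y = 67 940 251 mm⁴.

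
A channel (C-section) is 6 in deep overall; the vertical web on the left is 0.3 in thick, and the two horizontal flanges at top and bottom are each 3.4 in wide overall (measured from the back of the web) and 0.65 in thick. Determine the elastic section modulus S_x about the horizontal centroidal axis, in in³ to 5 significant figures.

S_x ≈ 11.460 in³

Decompose the section into non-overlapping parts with the origin at the bottom-left of its bounding rectangle.
Web: 0.3 × 6, A = 1.8 in², y = 3 in, Ī = 5.4 in⁴.
Top flange (beyond web): 3.1 × 0.65, A = 2.015 in², y = 5.675 in, Ī = 0.07094479 in⁴.
Bottom flange (beyond web): 3.1 × 0.65, A = 2.015 in², y = 0.325 in, Ī = 0.07094479 in⁴.
By symmetry the centroid is at mid-height, ȳ = 3 in.
Transfer each piece to the horizontal centroidal axis using Ī + A·d² with d = y − 3:
  web: d = 0 in → contributes +5.4 in⁴
  top flange (beyond web): d = 2.675 in → contributes +14.48953 in⁴
  bottom flange (beyond web): d = -2.675 in → contributes +14.48953 in⁴
Total I = 34.37906 in⁴.
Extreme fibre distance c = 3 in; S = I/c = 11.45969 in³.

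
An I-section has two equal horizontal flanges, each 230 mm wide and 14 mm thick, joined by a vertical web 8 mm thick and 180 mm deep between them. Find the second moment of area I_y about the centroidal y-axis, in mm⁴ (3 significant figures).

I_y ≈ 2.84 × 10⁷ mm⁴

Break the section into simple shapes (no overlaps), measuring from the bottom-left corner of the bounding box.
Bottom flange: 230 × 14, A = 3 220 mm², x = 115 mm, Ī = 14 194 833 mm⁴.
Web: 8 × 180, A = 1 440 mm², x = 115 mm, Ī = 7 680 mm⁴.
Top flange: 230 × 14, A = 3 220 mm², x = 115 mm, Ī = 14 194 833 mm⁴.
By symmetry the centroid is at mid-width, x̄ = 115 mm.
All pieces are centred on the centroidal y-axis, so I = ΣĪ = 28 397 347 mm⁴.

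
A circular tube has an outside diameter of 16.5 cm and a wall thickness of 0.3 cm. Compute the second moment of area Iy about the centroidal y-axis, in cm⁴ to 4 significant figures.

Iy ≈ 501.0 cm⁴

Split into non-overlapping primitives; take the origin at the lower-left of the bounding box.
Outer circle: ⌀16.5, A = 213.825 cm², x = 8.25 cm, Ī = 3638.36 cm⁴.
Bore (subtracted): ⌀15.9, A = 198.557 cm², x = 8.25 cm, Ī = 3137.32 cm⁴.
By symmetry the centroid is at mid-width, x̄ = 8.25 cm.
All pieces are centred on the centroidal y-axis, so I = ΣĪ (holes subtracted) = 501.043 cm⁴.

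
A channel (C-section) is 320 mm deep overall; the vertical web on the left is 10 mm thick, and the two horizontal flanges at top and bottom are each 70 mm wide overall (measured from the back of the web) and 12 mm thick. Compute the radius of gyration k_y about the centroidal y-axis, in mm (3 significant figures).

k_y ≈ 19.0 mm

Treat the section as a set of non-overlapping primitives; coordinates are from the bounding-box lower-left.
Web: 10 × 320, A = 3 200 mm², x = 5 mm, Ī = 26 667 mm⁴.
Top flange (beyond web): 60 × 12, A = 720 mm², x = 40 mm, Ī = 216 000 mm⁴.
Bottom flange (beyond web): 60 × 12, A = 720 mm², x = 40 mm, Ī = 216 000 mm⁴.
Centroid: x̄ = ΣA·x / ΣA = 15.862 mm.
Transfer each piece to the centroidal y-axis using Ī + A·d² with d = x − 15.862:
  web: d = -10.862 mm → contributes +404 217 mm⁴
  top flange (beyond web): d = 24.138 mm → contributes +635 501 mm⁴
  bottom flange (beyond web): d = 24.138 mm → contributes +635 501 mm⁴
Total I = 1 675 218 mm⁴.
Radius of gyration: k = √(I/A) = √(1 675 218 / 4 640) = 19.001 mm.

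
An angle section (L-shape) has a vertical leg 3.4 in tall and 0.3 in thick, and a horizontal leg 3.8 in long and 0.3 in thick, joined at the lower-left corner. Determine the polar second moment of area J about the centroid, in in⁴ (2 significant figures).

Decompose the section into non-overlapping parts with the origin at the bottom-left of its bounding rectangle.
Vertical leg: 0.3 × 3.4, A = 1.02 in², y = 1.7 in, Ī = 0.9826 in⁴.
Horizontal leg (remainder): 3.5 × 0.3, A = 1.05 in², y = 0.15 in, Ī = 0.007875 in⁴.
Centroid: ȳ = ΣA·y / ΣA = 0.9138 in.
Transfer each piece to the centroidal x-axis using Ī + A·d² with d = y − 0.9138:
  vertical leg: d = 0.7862 in → contributes +1.613 in⁴
  horizontal leg (remainder): d = -0.7638 in → contributes +0.6204 in⁴
Total I = 2.234 in⁴.
For the y-axis: x̄ = 1.114 in.
Repeating about the centroidal y-axis gives I_y = 2.947 in⁴.
Polar second moment: J = I_x + I_y = 5.181 in⁴.

J ≈ 5.2 in⁴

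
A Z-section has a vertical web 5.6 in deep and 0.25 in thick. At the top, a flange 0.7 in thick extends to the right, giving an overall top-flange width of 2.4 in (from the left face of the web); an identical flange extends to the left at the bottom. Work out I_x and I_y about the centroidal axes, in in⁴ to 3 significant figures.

I_x ≈ 21.8 in⁴, I_y ≈ 5.50 in⁴

Treat the section as a set of non-overlapping primitives; coordinates are from the bounding-box lower-left.
Web: 0.25 × 5.6, A = 1.4 in², y = 2.8 in, Ī = 3.6587 in⁴.
Top flange (beyond web): 2.15 × 0.7, A = 1.505 in², y = 5.25 in, Ī = 0.061454 in⁴.
Bottom flange (beyond web): 2.15 × 0.7, A = 1.505 in², y = 0.35 in, Ī = 0.061454 in⁴.
Centroid: ȳ = ΣA·y / ΣA = 2.8 in.
Transfer each piece to the centroidal x-axis using Ī + A·d² with d = y − 2.8:
  web: d = 0 in → contributes +3.6587 in⁴
  top flange (beyond web): d = 2.45 in → contributes +9.0952 in⁴
  bottom flange (beyond web): d = -2.45 in → contributes +9.0952 in⁴
Total I = 21.849 in⁴.
For the y-axis: x̄ = 2.275 in.
Repeating about the centroidal y-axis gives I_y = 5.5012 in⁴.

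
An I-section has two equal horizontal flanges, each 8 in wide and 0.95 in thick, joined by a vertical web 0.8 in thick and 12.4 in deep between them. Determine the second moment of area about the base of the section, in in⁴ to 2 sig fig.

Break the section into simple shapes (no overlaps), measuring from the bottom-left corner of the bounding box.
Bottom flange: 8 × 0.95, A = 7.6 in², y = 0.475 in, Ī = 0.5716 in⁴.
Web: 0.8 × 12.4, A = 9.92 in², y = 7.15 in, Ī = 127.1 in⁴.
Top flange: 8 × 0.95, A = 7.6 in², y = 13.83 in, Ī = 0.5716 in⁴.
Transfer each piece to the base of the section using Ī + A·d² with d = y − 0:
  bottom flange: d = 0.475 in → contributes +2.286 in⁴
  web: d = 7.15 in → contributes +634.2 in⁴
  top flange: d = 13.83 in → contributes +1 453 in⁴
Total I = 2 090 in⁴.

I_base ≈ 2100 in⁴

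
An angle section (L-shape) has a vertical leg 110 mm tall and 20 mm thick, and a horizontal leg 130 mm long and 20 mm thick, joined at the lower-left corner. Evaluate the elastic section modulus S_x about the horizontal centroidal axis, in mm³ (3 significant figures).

S_x ≈ 5.83 × 10⁴ mm³

Break the section into simple shapes (no overlaps), measuring from the bottom-left corner of the bounding box.
Vertical leg: 20 × 110, A = 2 200 mm², y = 55 mm, Ī = 2 218 333 mm⁴.
Horizontal leg (remainder): 110 × 20, A = 2 200 mm², y = 10 mm, Ī = 73 333 mm⁴.
Centroid: ȳ = ΣA·y / ΣA = 32.5 mm.
Transfer each piece to the horizontal centroidal axis using Ī + A·d² with d = y − 32.5:
  vertical leg: d = 22.5 mm → contributes +3 332 083 mm⁴
  horizontal leg (remainder): d = -22.5 mm → contributes +1 187 083 mm⁴
Total I = 4 519 167 mm⁴.
Extreme fibre distance c = 77.5 mm; S = I/c = 58 312 mm³.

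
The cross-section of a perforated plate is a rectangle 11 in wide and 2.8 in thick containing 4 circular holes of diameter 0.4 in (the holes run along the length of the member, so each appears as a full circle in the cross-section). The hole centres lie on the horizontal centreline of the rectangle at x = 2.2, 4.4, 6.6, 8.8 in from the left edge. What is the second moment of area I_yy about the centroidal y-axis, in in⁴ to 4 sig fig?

Split into non-overlapping primitives; take the origin at the lower-left of the bounding box.
Plate: 11 × 2.8, A = 30.8 in², x = 5.5 in, Ī = 310.567 in⁴.
Hole 1 (subtracted): ⌀0.4, A = 0.125664 in², x = 2.2 in, Ī = 0.00125664 in⁴.
Hole 2 (subtracted): ⌀0.4, A = 0.125664 in², x = 4.4 in, Ī = 0.00125664 in⁴.
Hole 3 (subtracted): ⌀0.4, A = 0.125664 in², x = 6.6 in, Ī = 0.00125664 in⁴.
Hole 4 (subtracted): ⌀0.4, A = 0.125664 in², x = 8.8 in, Ī = 0.00125664 in⁴.
By symmetry the centroid is at mid-width, x̄ = 5.5 in.
Transfer each piece to the centroidal y-axis using Ī + A·d² with d = x − 5.5:
  plate: d = 0 in → contributes +310.567 in⁴
  hole 1: d = -3.3 in → contributes −1.36973 in⁴
  hole 2: d = -1.1 in → contributes −0.15331 in⁴
  hole 3: d = 1.1 in → contributes −0.15331 in⁴
  hole 4: d = 3.3 in → contributes −1.36973 in⁴
Total I = 307.521 in⁴.

I_yy ≈ 307.5 in⁴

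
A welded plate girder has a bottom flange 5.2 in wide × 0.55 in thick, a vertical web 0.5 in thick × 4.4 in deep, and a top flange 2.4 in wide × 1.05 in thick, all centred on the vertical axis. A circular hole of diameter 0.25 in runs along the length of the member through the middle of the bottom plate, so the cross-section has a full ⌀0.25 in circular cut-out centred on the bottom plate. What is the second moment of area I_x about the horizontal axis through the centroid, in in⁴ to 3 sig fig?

Break the section into simple shapes (no overlaps), measuring from the bottom-left corner of the bounding box.
Bottom plate: 5.2 × 0.55, A = 2.86 in², y = 0.275 in, Ī = 0.072096 in⁴.
Web plate: 0.5 × 4.4, A = 2.2 in², y = 2.75 in, Ī = 3.5493 in⁴.
Top plate: 2.4 × 1.05, A = 2.52 in², y = 5.475 in, Ī = 0.23153 in⁴.
Hole (subtracted): ⌀0.25, A = 0.049087 in², y = 0.275 in, Ī = 0.00019175 in⁴.
Centroid: ȳ = ΣA·y / ΣA = 2.738 in.
Transfer each piece to the horizontal axis through the centroid using Ī + A·d² with d = y − 2.738:
  bottom plate: d = -2.463 in → contributes +17.423 in⁴
  web plate: d = 0.011952 in → contributes +3.5496 in⁴
  top plate: d = 2.737 in → contributes +19.109 in⁴
  hole: d = -2.463 in → contributes −0.29799 in⁴
Total I = 39.783 in⁴.

I_x ≈ 39.8 in⁴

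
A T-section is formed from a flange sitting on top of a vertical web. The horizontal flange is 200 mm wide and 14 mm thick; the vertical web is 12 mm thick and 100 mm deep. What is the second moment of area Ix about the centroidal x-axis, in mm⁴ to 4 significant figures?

Ix ≈ 3.775 × 10⁶ mm⁴

Break the section into simple shapes (no overlaps), measuring from the bottom-left corner of the bounding box.
Flange: 200 × 14, A = 2 800 mm², y = 107 mm, Ī = 45733.3 mm⁴.
Web: 12 × 100, A = 1 200 mm², y = 50 mm, Ī = 1 000 000 mm⁴.
Centroid: ȳ = ΣA·y / ΣA = 89.9 mm.
Transfer each piece to the centroidal x-axis using Ī + A·d² with d = y − 89.9:
  flange: d = 17.1 mm → contributes +864 481 mm⁴
  web: d = -39.9 mm → contributes +2 910 412 mm⁴
Total I = 3 774 893 mm⁴.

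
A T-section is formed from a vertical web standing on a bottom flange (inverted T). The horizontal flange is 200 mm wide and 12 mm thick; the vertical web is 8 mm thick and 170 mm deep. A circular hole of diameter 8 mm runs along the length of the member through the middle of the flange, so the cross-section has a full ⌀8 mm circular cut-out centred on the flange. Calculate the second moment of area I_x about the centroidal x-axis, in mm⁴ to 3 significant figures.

I_x ≈ 1.04 × 10⁷ mm⁴

Split into non-overlapping primitives; take the origin at the lower-left of the bounding box.
Flange: 200 × 12, A = 2 400 mm², y = 6 mm, Ī = 28 800 mm⁴.
Web: 8 × 170, A = 1 360 mm², y = 97 mm, Ī = 3 275 333 mm⁴.
Hole (subtracted): ⌀8, A = 50.265 mm², y = 6 mm, Ī = 201.06 mm⁴.
Centroid: ȳ = ΣA·y / ΣA = 39.361 mm.
Transfer each piece to the centroidal x-axis using Ī + A·d² with d = y − 39.361:
  flange: d = -33.361 mm → contributes +2 699 876 mm⁴
  web: d = 57.639 mm → contributes +7 793 618 mm⁴
  hole: d = -33.361 mm → contributes −56 144 mm⁴
Total I = 10 437 350 mm⁴.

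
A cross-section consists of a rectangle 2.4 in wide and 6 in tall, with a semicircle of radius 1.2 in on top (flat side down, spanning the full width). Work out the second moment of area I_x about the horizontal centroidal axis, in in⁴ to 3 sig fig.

I_x ≈ 67.5 in⁴

Decompose the section into non-overlapping parts with the origin at the bottom-left of its bounding rectangle.
Rectangular body: 2.4 × 6, A = 14.4 in², y = 3 in, Ī = 43.2 in⁴.
Semicircular cap: semicircle r = 1.2, A = 2.2619 in², y = 6.5093 in, Ī = 0.22759 in⁴.
Centroid: ȳ = ΣA·y / ΣA = 3.4764 in.
Transfer each piece to the horizontal centroidal axis using Ī + A·d² with d = y − 3.4764:
  rectangular body: d = -0.47641 in → contributes +46.468 in⁴
  semicircular cap: d = 3.0329 in → contributes +21.034 in⁴
Total I = 67.502 in⁴.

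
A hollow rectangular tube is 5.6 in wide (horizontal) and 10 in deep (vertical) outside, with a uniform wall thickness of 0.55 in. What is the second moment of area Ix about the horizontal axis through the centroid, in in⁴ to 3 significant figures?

Ix ≈ 202 in⁴

Treat the section as a set of non-overlapping primitives; coordinates are from the bounding-box lower-left.
Outer rectangle: 5.6 × 10, A = 56 in², y = 5 in, Ī = 466.67 in⁴.
Inner void (subtracted): 4.5 × 8.9, A = 40.05 in², y = 5 in, Ī = 264.36 in⁴.
By symmetry the centroid is at mid-height, ȳ = 5 in.
All pieces are centred on the horizontal axis through the centroid, so I = ΣĪ (holes subtracted) = 202.3 in⁴.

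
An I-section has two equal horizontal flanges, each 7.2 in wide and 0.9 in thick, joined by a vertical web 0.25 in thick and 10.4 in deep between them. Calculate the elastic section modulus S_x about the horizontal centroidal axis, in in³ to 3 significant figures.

S_x ≈ 71.8 in³

Decompose the section into non-overlapping parts with the origin at the bottom-left of its bounding rectangle.
Bottom flange: 7.2 × 0.9, A = 6.48 in², y = 0.45 in, Ī = 0.4374 in⁴.
Web: 0.25 × 10.4, A = 2.6 in², y = 6.1 in, Ī = 23.435 in⁴.
Top flange: 7.2 × 0.9, A = 6.48 in², y = 11.75 in, Ī = 0.4374 in⁴.
By symmetry the centroid is at mid-height, ȳ = 6.1 in.
Transfer each piece to the horizontal centroidal axis using Ī + A·d² with d = y − 6.1:
  bottom flange: d = -5.65 in → contributes +207.3 in⁴
  web: d = 0 in → contributes +23.435 in⁴
  top flange: d = 5.65 in → contributes +207.3 in⁴
Total I = 438.03 in⁴.
Extreme fibre distance c = 6.1 in; S = I/c = 71.807 in³.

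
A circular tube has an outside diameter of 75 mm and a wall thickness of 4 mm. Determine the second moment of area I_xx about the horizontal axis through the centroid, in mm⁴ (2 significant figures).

Decompose the section into non-overlapping parts with the origin at the bottom-left of its bounding rectangle.
Outer circle: ⌀75, A = 4 418 mm², y = 37.5 mm, Ī = 1 553 156 mm⁴.
Bore (subtracted): ⌀67, A = 3 526 mm², y = 37.5 mm, Ī = 989 166 mm⁴.
By symmetry the centroid is at mid-height, ȳ = 37.5 mm.
All pieces are centred on the horizontal axis through the centroid, so I = ΣĪ (holes subtracted) = 563 990 mm⁴.

I_xx ≈ 5.6 × 10⁵ mm⁴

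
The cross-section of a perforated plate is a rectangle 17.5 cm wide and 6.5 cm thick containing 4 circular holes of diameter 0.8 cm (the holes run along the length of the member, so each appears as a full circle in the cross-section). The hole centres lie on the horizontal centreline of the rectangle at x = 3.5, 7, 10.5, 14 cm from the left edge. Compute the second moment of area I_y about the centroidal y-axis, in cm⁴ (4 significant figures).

I_y ≈ 2872 cm⁴

Decompose the section into non-overlapping parts with the origin at the bottom-left of its bounding rectangle.
Plate: 17.5 × 6.5, A = 113.75 cm², x = 8.75 cm, Ī = 2902.99 cm⁴.
Hole 1 (subtracted): ⌀0.8, A = 0.502655 cm², x = 3.5 cm, Ī = 0.0201062 cm⁴.
Hole 2 (subtracted): ⌀0.8, A = 0.502655 cm², x = 7 cm, Ī = 0.0201062 cm⁴.
Hole 3 (subtracted): ⌀0.8, A = 0.502655 cm², x = 10.5 cm, Ī = 0.0201062 cm⁴.
Hole 4 (subtracted): ⌀0.8, A = 0.502655 cm², x = 14 cm, Ī = 0.0201062 cm⁴.
By symmetry the centroid is at mid-width, x̄ = 8.75 cm.
Transfer each piece to the centroidal y-axis using Ī + A·d² with d = x − 8.75:
  plate: d = 0 cm → contributes +2902.99 cm⁴
  hole 1: d = -5.25 cm → contributes −13.8745 cm⁴
  hole 2: d = -1.75 cm → contributes −1.55949 cm⁴
  hole 3: d = 1.75 cm → contributes −1.55949 cm⁴
  hole 4: d = 5.25 cm → contributes −13.8745 cm⁴
Total I = 2872.13 cm⁴.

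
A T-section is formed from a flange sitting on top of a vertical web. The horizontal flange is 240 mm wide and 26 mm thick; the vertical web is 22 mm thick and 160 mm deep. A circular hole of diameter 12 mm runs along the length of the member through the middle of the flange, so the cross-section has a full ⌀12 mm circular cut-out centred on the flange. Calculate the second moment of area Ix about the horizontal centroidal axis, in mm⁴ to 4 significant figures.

Ix ≈ 2.720 × 10⁷ mm⁴

Split into non-overlapping primitives; take the origin at the lower-left of the bounding box.
Flange: 240 × 26, A = 6 240 mm², y = 173 mm, Ī = 351 520 mm⁴.
Web: 22 × 160, A = 3 520 mm², y = 80 mm, Ī = 7 509 333 mm⁴.
Hole (subtracted): ⌀12, A = 113.097 mm², y = 173 mm, Ī = 1017.88 mm⁴.
Centroid: ȳ = ΣA·y / ΣA = 139.066 mm.
Transfer each piece to the horizontal centroidal axis using Ī + A·d² with d = y − 139.066:
  flange: d = 33.9342 mm → contributes +7 537 070 mm⁴
  web: d = -59.0658 mm → contributes +19 789 796 mm⁴
  hole: d = 33.9342 mm → contributes −131 253 mm⁴
Total I = 27 195 613 mm⁴.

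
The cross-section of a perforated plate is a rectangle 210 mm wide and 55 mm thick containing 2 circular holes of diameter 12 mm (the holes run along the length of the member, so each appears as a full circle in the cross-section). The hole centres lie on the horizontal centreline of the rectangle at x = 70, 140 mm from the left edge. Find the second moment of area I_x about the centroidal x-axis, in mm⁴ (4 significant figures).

I_x ≈ 2.910 × 10⁶ mm⁴

Treat the section as a set of non-overlapping primitives; coordinates are from the bounding-box lower-left.
Plate: 210 × 55, A = 11 550 mm², y = 27.5 mm, Ī = 2 911 563 mm⁴.
Hole 1 (subtracted): ⌀12, A = 113.097 mm², y = 27.5 mm, Ī = 1017.88 mm⁴.
Hole 2 (subtracted): ⌀12, A = 113.097 mm², y = 27.5 mm, Ī = 1017.88 mm⁴.
By symmetry the centroid is at mid-height, ȳ = 27.5 mm.
All pieces are centred on the centroidal x-axis, so I = ΣĪ (holes subtracted) = 2 909 527 mm⁴.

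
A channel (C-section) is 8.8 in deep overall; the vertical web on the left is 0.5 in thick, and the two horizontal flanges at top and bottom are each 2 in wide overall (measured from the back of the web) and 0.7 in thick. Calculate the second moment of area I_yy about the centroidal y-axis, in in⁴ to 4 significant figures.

I_yy ≈ 1.907 in⁴

Break the section into simple shapes (no overlaps), measuring from the bottom-left corner of the bounding box.
Web: 0.5 × 8.8, A = 4.4 in², x = 0.25 in, Ī = 0.0916667 in⁴.
Top flange (beyond web): 1.5 × 0.7, A = 1.05 in², x = 1.25 in, Ī = 0.196875 in⁴.
Bottom flange (beyond web): 1.5 × 0.7, A = 1.05 in², x = 1.25 in, Ī = 0.196875 in⁴.
Centroid: x̄ = ΣA·x / ΣA = 0.573077 in.
Transfer each piece to the centroidal y-axis using Ī + A·d² with d = x − 0.573077:
  web: d = -0.323077 in → contributes +0.550933 in⁴
  top flange (beyond web): d = 0.676923 in → contributes +0.678011 in⁴
  bottom flange (beyond web): d = 0.676923 in → contributes +0.678011 in⁴
Total I = 1.90696 in⁴.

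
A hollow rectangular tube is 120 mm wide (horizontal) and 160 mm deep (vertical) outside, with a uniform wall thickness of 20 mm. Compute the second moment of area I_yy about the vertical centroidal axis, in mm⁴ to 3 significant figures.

Treat the section as a set of non-overlapping primitives; coordinates are from the bounding-box lower-left.
Outer rectangle: 120 × 160, A = 19 200 mm², x = 60 mm, Ī = 23 040 000 mm⁴.
Inner void (subtracted): 80 × 120, A = 9 600 mm², x = 60 mm, Ī = 5 120 000 mm⁴.
By symmetry the centroid is at mid-width, x̄ = 60 mm.
All pieces are centred on the vertical centroidal axis, so I = ΣĪ (holes subtracted) = 17 920 000 mm⁴.

I_yy ≈ 1.79 × 10⁷ mm⁴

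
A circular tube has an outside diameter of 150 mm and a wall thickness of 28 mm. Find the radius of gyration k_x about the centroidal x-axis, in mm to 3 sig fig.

k_x ≈ 44.3 mm

Split into non-overlapping primitives; take the origin at the lower-left of the bounding box.
Outer circle: ⌀150, A = 17 671 mm², y = 75 mm, Ī = 24 850 489 mm⁴.
Bore (subtracted): ⌀94, A = 6939.8 mm², y = 75 mm, Ī = 3 832 492 mm⁴.
By symmetry the centroid is at mid-height, ȳ = 75 mm.
All pieces are centred on the centroidal x-axis, so I = ΣĪ (holes subtracted) = 21 017 996 mm⁴.
Radius of gyration: k = √(I/A) = √(21 017 996 / 10 732) = 44.255 mm.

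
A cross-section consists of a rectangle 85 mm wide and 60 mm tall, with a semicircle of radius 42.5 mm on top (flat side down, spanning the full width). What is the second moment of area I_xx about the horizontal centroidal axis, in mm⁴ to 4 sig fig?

I_xx ≈ 6.095 × 10⁶ mm⁴

Split into non-overlapping primitives; take the origin at the lower-left of the bounding box.
Rectangular body: 85 × 60, A = 5 100 mm², y = 30 mm, Ī = 1 530 000 mm⁴.
Semicircular cap: semicircle r = 42.5, A = 2837.25 mm², y = 78.0376 mm, Ī = 358 086 mm⁴.
Centroid: ȳ = ΣA·y / ΣA = 47.1715 mm.
Transfer each piece to the horizontal centroidal axis using Ī + A·d² with d = y − 47.1715:
  rectangular body: d = -17.1715 mm → contributes +3 033 790 mm⁴
  semicircular cap: d = 30.866 mm → contributes +3 061 172 mm⁴
Total I = 6 094 962 mm⁴.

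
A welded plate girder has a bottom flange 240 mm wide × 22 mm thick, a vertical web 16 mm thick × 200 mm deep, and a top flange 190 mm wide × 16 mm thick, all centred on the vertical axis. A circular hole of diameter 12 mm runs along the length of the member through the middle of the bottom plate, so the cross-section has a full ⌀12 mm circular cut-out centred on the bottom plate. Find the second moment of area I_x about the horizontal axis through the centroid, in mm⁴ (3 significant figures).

Treat the section as a set of non-overlapping primitives; coordinates are from the bounding-box lower-left.
Bottom plate: 240 × 22, A = 5 280 mm², y = 11 mm, Ī = 212 960 mm⁴.
Web plate: 16 × 200, A = 3 200 mm², y = 122 mm, Ī = 10 666 667 mm⁴.
Top plate: 190 × 16, A = 3 040 mm², y = 230 mm, Ī = 64 853 mm⁴.
Hole (subtracted): ⌀12, A = 113.1 mm², y = 11 mm, Ī = 1017.9 mm⁴.
Centroid: ȳ = ΣA·y / ΣA = 100.5 mm.
Transfer each piece to the horizontal axis through the centroid using Ī + A·d² with d = y − 100.5:
  bottom plate: d = -89.504 mm → contributes +42 510 578 mm⁴
  web plate: d = 21.496 mm → contributes +12 145 358 mm⁴
  top plate: d = 129.5 mm → contributes +51 043 500 mm⁴
  hole: d = -89.504 mm → contributes −907 031 mm⁴
Total I = 104 792 404 mm⁴.

I_x ≈ 1.05 × 10⁸ mm⁴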